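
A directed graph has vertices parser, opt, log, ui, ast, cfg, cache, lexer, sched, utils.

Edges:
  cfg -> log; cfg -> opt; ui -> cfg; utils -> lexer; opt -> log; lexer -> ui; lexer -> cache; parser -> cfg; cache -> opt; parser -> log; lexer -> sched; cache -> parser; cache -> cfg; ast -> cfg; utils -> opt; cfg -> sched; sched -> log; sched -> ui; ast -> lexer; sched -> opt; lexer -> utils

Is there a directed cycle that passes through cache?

cache lies on a cycle iff there is a path from cache back to itself.
Exploring from cache, it never reaches itself; equivalently, its strongly connected component is a singleton.

No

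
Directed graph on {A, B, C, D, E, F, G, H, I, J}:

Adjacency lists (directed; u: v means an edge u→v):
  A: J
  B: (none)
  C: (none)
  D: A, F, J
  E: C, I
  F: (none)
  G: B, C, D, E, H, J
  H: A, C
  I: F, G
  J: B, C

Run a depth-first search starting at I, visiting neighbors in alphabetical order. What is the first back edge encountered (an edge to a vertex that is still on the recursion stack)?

E->I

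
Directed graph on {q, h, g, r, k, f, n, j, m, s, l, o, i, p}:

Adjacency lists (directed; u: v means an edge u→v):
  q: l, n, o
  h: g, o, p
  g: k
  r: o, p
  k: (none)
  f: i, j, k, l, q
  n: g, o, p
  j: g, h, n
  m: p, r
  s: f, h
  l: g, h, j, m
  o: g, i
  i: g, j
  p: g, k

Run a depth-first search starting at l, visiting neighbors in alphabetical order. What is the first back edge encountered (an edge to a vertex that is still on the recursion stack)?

DFS from l (visiting neighbors in alphabetical order); mark gray on enter, black on exit:
l gray
  g gray
    k gray
    k black
  g black
  h gray
    h→g: g black — skip
    o gray
      o→g: g black — skip
      i gray
        i→g: g black — skip
        j gray
          j→g: g black — skip
          j→h: h is gray → back edge
First back edge: j → h.

j→h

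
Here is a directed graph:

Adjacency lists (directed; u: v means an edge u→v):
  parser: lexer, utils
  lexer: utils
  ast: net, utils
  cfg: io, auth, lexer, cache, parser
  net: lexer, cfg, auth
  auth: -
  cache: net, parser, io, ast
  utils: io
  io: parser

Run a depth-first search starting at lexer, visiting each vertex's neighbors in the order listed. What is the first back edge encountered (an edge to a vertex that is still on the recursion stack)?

DFS from lexer (visiting each vertex's neighbors in the order listed); mark gray on enter, black on exit:
lexer gray
  utils gray
    io gray
      parser gray
        parser→lexer: lexer is gray → back edge
First back edge: parser → lexer.

parser→lexer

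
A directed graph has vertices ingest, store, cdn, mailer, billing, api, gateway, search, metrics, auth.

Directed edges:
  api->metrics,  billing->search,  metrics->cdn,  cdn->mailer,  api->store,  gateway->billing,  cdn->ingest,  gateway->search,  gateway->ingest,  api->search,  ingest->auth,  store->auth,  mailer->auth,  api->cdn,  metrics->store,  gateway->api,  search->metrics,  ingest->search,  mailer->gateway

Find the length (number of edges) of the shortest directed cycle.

4

For each vertex v, BFS finds the shortest path from v back to v.
The shortest such closed walk is gateway → api → cdn → mailer → gateway, length 4.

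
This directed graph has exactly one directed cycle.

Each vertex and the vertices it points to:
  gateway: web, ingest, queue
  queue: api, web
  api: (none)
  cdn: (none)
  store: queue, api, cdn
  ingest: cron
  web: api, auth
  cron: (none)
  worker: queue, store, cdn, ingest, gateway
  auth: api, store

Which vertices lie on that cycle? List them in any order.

DFS with gray/black marking from store:
store gray
  queue gray
    api gray
    api black
    web gray
      web→api: api black — skip
      auth gray
        auth→api: api black — skip
        auth→store: store is gray → back edge
Back edge closes the cycle store → queue → web → auth → store; its vertices are {web, auth, queue, store}.

web, auth, queue, store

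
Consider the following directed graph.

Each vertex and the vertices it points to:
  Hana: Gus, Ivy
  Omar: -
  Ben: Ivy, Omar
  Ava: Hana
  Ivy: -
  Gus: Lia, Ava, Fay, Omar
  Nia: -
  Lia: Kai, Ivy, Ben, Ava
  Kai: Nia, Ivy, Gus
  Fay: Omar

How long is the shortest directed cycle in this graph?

3

For each vertex v, BFS finds the shortest path from v back to v.
The shortest such closed walk is Lia → Kai → Gus → Lia, length 3.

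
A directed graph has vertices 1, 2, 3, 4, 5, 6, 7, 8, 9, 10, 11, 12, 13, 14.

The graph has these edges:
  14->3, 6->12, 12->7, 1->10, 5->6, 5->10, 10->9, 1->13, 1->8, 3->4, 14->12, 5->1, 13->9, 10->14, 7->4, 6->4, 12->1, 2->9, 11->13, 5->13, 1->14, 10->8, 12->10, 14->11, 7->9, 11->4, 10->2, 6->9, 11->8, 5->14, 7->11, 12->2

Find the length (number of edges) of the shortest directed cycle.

3

For each vertex v, BFS finds the shortest path from v back to v.
The shortest such closed walk is 14 → 12 → 10 → 14, length 3.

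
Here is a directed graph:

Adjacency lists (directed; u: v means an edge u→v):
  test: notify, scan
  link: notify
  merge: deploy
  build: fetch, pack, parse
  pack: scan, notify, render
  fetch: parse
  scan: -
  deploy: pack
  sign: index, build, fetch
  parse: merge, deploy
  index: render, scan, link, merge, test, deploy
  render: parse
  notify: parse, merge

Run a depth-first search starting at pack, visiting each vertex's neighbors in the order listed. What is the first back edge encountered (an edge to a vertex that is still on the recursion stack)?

DFS from pack (visiting each vertex's neighbors in the order listed); mark gray on enter, black on exit:
pack gray
  scan gray
  scan black
  notify gray
    parse gray
      merge gray
        deploy gray
          deploy→pack: pack is gray → back edge
First back edge: deploy → pack.

deploy->pack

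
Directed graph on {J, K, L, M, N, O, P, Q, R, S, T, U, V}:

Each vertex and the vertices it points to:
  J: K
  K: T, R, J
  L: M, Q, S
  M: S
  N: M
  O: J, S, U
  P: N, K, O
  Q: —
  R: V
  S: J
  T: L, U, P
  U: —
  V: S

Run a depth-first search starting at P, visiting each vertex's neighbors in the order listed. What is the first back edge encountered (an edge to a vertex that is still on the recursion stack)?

L->M

DFS from P (visiting each vertex's neighbors in the order listed); mark gray on enter, black on exit:
P gray
  N gray
    M gray
      S gray
        J gray
          K gray
            T gray
              L gray
                L→M: M is gray → back edge
First back edge: L → M.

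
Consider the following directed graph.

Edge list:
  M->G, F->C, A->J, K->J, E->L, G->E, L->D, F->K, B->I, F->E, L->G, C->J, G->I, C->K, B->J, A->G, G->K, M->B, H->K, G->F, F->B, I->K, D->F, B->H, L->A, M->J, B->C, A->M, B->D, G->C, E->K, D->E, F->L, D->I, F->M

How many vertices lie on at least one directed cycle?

8

A vertex is on a directed cycle iff it belongs to a strongly connected component of size ≥ 2 (or has a self-loop).
The vertices on cycles are {A, B, D, E, F, G, L, M} — 8 in total.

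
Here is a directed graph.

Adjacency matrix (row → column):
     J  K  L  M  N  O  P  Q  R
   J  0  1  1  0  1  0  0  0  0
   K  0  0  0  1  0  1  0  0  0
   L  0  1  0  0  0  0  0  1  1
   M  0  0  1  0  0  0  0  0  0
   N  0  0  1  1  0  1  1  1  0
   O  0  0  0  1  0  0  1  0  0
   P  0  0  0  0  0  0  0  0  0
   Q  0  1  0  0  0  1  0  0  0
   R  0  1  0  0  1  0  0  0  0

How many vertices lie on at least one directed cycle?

7

A vertex is on a directed cycle iff it belongs to a strongly connected component of size ≥ 2 (or has a self-loop).
The vertices on cycles are {K, L, M, N, O, Q, R} — 7 in total.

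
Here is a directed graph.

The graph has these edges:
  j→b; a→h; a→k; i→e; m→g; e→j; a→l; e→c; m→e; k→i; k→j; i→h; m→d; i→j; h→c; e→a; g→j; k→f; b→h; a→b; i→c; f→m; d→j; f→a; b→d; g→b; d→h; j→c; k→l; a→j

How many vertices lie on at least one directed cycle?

A vertex is on a directed cycle iff it belongs to a strongly connected component of size ≥ 2 (or has a self-loop).
The vertices on cycles are {a, b, d, e, f, i, j, k, m} — 9 in total.

9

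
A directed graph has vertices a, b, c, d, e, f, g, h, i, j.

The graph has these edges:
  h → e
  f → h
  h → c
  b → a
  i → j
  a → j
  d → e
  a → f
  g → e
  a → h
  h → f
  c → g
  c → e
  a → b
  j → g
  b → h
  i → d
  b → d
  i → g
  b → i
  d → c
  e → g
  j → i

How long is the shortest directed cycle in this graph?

For each vertex v, BFS finds the shortest path from v back to v.
The shortest such closed walk is a → b → a, length 2.

2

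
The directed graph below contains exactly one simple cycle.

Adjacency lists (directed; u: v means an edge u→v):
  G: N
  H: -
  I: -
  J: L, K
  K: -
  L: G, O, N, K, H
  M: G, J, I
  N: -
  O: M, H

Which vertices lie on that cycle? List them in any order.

J, L, M, O

DFS with gray/black marking from M:
M gray
  G gray
    N gray
    N black
  G black
  J gray
    L gray
      L→G: G black — skip
      O gray
        O→M: M is gray → back edge
Back edge closes the cycle M → J → L → O → M; its vertices are {J, L, M, O}.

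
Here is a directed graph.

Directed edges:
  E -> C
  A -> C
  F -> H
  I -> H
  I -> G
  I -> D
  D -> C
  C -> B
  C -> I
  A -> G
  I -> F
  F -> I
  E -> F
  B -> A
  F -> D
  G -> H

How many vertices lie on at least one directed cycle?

6

A vertex is on a directed cycle iff it belongs to a strongly connected component of size ≥ 2 (or has a self-loop).
The vertices on cycles are {A, B, C, D, F, I} — 6 in total.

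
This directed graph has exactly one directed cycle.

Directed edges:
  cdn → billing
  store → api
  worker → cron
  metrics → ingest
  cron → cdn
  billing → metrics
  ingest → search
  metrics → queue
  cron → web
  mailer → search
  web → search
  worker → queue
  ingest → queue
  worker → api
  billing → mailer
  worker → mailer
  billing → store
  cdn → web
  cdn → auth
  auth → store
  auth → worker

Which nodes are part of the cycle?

cdn, auth, cron, worker

DFS with gray/black marking from auth:
auth gray
  store gray
    api gray
    api black
  store black
  worker gray
    queue gray
    queue black
    cron gray
      cdn gray
        cdn→auth: auth is gray → back edge
Back edge closes the cycle auth → worker → cron → cdn → auth; its vertices are {cdn, auth, cron, worker}.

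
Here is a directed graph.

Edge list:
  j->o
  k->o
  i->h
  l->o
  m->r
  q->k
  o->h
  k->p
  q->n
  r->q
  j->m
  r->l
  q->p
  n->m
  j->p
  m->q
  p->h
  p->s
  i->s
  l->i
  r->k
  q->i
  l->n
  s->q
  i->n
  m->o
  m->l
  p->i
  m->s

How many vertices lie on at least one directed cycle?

9

A vertex is on a directed cycle iff it belongs to a strongly connected component of size ≥ 2 (or has a self-loop).
The vertices on cycles are {i, k, l, m, n, p, q, r, s} — 9 in total.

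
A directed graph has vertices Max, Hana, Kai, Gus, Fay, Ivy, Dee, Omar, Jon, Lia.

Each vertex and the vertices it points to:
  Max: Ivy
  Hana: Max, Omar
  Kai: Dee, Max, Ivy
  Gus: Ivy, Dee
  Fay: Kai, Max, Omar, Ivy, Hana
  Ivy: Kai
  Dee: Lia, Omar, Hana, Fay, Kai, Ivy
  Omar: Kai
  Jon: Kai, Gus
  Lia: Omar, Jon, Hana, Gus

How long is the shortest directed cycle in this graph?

For each vertex v, BFS finds the shortest path from v back to v.
The shortest such closed walk is Dee → Kai → Dee, length 2.

2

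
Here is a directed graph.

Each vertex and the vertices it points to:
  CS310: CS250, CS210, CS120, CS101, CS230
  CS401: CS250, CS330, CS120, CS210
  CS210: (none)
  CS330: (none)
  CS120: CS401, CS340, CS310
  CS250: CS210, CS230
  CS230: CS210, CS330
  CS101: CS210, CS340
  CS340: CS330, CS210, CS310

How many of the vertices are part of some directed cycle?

5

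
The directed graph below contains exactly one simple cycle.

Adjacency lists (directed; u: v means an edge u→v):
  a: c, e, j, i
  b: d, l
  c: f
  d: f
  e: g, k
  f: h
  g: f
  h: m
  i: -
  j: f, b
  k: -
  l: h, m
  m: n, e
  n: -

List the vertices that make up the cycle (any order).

e, f, g, h, m

DFS with gray/black marking from e:
e gray
  g gray
    f gray
      h gray
        m gray
          n gray
          n black
          m→e: e is gray → back edge
Back edge closes the cycle e → g → f → h → m → e; its vertices are {e, f, g, h, m}.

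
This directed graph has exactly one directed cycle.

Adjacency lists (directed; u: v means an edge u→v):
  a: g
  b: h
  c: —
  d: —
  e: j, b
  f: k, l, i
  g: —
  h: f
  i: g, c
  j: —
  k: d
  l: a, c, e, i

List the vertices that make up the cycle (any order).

DFS with gray/black marking from h:
h gray
  f gray
    k gray
      d gray
      d black
    k black
    l gray
      a gray
        g gray
        g black
      a black
      c gray
      c black
      e gray
        j gray
        j black
        b gray
          b→h: h is gray → back edge
Back edge closes the cycle h → f → l → e → b → h; its vertices are {b, e, f, h, l}.

b, e, f, h, l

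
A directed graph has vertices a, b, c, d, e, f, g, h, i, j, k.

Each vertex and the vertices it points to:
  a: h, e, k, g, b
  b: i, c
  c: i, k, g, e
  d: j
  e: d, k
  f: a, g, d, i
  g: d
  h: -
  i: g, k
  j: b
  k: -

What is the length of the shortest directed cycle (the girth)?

For each vertex v, BFS finds the shortest path from v back to v.
The shortest such closed walk is e → d → j → b → c → e, length 5.

5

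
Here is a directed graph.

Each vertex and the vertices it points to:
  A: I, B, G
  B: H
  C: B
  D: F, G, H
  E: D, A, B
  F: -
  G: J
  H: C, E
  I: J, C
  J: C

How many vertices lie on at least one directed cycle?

9

A vertex is on a directed cycle iff it belongs to a strongly connected component of size ≥ 2 (or has a self-loop).
The vertices on cycles are {A, B, C, D, E, G, H, I, J} — 9 in total.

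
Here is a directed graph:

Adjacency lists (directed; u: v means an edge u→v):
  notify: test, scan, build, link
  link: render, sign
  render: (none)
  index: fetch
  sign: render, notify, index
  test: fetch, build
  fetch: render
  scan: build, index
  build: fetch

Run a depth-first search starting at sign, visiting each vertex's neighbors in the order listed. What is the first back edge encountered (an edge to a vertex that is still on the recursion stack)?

link->sign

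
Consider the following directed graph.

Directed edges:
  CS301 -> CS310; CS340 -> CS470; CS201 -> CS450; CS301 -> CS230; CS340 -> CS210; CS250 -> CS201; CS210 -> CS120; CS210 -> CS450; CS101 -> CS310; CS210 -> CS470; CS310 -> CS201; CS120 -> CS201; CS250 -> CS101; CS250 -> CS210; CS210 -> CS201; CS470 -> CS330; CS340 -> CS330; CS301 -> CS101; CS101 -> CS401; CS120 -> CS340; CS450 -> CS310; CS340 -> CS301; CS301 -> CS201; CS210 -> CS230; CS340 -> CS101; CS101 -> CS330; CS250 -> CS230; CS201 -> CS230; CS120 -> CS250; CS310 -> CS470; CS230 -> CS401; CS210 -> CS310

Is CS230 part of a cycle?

CS230 lies on a cycle iff there is a path from CS230 back to itself.
Exploring from CS230, it never reaches itself; equivalently, its strongly connected component is a singleton.

No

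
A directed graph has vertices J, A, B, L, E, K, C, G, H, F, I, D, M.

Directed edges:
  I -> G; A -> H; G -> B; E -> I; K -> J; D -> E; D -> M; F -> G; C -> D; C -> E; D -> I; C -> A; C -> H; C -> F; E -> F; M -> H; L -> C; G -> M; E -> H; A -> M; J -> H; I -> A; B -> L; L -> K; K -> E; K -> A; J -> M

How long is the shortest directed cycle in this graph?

5

For each vertex v, BFS finds the shortest path from v back to v.
The shortest such closed walk is L → C → F → G → B → L, length 5.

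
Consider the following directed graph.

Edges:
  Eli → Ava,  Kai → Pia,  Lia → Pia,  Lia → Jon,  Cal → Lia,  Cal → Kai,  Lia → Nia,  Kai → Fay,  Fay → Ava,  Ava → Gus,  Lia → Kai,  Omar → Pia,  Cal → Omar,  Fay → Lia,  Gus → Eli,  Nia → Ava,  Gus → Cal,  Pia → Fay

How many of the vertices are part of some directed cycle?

10

A vertex is on a directed cycle iff it belongs to a strongly connected component of size ≥ 2 (or has a self-loop).
The vertices on cycles are {Ava, Cal, Eli, Fay, Gus, Kai, Lia, Nia, Pia, Omar} — 10 in total.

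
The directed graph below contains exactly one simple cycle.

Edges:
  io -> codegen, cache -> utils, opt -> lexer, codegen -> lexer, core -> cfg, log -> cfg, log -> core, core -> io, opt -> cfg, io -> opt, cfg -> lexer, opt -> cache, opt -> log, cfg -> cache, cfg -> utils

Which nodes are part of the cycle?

DFS with gray/black marking from core:
core gray
  io gray
    opt gray
      lexer gray
      lexer black
      cfg gray
        cfg→lexer: lexer black — skip
        utils gray
        utils black
        cache gray
          cache→utils: utils black — skip
        cache black
      cfg black
      log gray
        log→core: core is gray → back edge
Back edge closes the cycle core → io → opt → log → core; its vertices are {io, log, opt, core}.

io, log, opt, core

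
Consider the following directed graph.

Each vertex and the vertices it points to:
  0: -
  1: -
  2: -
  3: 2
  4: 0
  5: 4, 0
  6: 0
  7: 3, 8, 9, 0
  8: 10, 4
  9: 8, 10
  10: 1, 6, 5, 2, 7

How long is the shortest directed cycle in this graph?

3

For each vertex v, BFS finds the shortest path from v back to v.
The shortest such closed walk is 10 → 7 → 8 → 10, length 3.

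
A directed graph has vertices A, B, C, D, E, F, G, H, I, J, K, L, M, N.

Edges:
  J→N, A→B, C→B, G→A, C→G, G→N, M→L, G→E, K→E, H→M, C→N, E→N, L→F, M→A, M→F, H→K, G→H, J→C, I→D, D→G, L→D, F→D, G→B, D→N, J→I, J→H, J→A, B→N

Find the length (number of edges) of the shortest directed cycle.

5

For each vertex v, BFS finds the shortest path from v back to v.
The shortest such closed walk is H → M → L → D → G → H, length 5.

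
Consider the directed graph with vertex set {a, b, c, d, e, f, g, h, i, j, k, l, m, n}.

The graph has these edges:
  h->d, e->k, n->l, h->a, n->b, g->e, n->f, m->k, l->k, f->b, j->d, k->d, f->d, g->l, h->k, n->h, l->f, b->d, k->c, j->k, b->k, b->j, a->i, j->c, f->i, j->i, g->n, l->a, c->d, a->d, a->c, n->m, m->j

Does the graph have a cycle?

No

DFS with white/gray/black marking, starting from a:
a gray
  d gray
  d black
  c gray
    c→d: d black — skip
  c black
  i gray
  i black
a black
b gray
  j gray
    j→c: c black — skip
    j→d: d black — skip
    k gray
      k→d: d black — skip
      k→c: c black — skip
    k black
    j→i: i black — skip
  j black
  b→k: k black — skip
  b→d: d black — skip
b black
e gray
  e→k: k black — skip
e black
f gray
  f→i: i black — skip
  f→b: b black — skip
  f→d: d black — skip
f black
g gray
  g→e: e black — skip
  l gray
    l→f: f black — skip
    l→a: a black — skip
    l→k: k black — skip
  l black
  n gray
    h gray
      h→a: a black — skip
      h→k: k black — skip
      h→d: d black — skip
    h black
    n→f: f black — skip
    n→l: l black — skip
    n→b: b black — skip
    m gray
      m→j: j black — skip
      m→k: k black — skip
    m black
  n black
g black
Every edge goes to a white or black vertex — no back edge, so the graph is acyclic.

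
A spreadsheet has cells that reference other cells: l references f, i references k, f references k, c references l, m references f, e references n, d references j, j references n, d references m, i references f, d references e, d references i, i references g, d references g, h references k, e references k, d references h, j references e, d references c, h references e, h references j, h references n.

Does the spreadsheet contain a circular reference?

No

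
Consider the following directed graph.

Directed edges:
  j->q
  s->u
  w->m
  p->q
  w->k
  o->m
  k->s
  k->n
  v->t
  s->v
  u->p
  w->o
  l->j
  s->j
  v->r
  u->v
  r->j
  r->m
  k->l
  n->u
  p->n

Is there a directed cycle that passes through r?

No

r lies on a cycle iff there is a path from r back to itself.
Exploring from r, it never reaches itself; equivalently, its strongly connected component is a singleton.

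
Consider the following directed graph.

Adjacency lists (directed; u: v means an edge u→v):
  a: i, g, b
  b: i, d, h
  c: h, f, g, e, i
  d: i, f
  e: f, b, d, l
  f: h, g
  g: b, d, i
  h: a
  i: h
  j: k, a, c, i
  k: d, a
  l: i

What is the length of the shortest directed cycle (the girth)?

3

For each vertex v, BFS finds the shortest path from v back to v.
The shortest such closed walk is a → b → h → a, length 3.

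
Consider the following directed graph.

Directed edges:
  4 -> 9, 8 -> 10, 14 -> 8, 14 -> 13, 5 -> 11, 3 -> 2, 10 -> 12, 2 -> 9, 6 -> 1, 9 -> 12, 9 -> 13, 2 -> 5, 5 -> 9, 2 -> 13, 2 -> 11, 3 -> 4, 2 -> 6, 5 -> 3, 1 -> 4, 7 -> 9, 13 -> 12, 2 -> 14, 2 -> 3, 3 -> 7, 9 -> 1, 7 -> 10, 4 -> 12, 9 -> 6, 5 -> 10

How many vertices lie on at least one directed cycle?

A vertex is on a directed cycle iff it belongs to a strongly connected component of size ≥ 2 (or has a self-loop).
The vertices on cycles are {1, 2, 3, 4, 5, 6, 9} — 7 in total.

7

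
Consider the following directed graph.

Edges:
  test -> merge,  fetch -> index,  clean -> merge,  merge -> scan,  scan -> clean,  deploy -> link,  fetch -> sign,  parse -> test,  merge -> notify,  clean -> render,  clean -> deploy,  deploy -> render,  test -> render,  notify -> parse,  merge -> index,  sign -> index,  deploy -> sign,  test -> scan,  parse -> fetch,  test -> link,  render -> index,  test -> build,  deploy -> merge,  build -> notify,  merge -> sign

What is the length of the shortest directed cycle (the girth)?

3

For each vertex v, BFS finds the shortest path from v back to v.
The shortest such closed walk is merge → scan → clean → merge, length 3.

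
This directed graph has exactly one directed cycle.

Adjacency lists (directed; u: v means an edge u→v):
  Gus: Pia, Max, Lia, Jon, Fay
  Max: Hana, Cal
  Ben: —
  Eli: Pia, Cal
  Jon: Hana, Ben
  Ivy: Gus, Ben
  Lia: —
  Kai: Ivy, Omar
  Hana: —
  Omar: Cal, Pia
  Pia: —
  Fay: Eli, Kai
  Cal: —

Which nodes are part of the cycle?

DFS with gray/black marking from Gus:
Gus gray
  Pia gray
  Pia black
  Max gray
    Hana gray
    Hana black
    Cal gray
    Cal black
  Max black
  Lia gray
  Lia black
  Jon gray
    Jon→Hana: Hana black — skip
    Ben gray
    Ben black
  Jon black
  Fay gray
    Eli gray
      Eli→Pia: Pia black — skip
      Eli→Cal: Cal black — skip
    Eli black
    Kai gray
      Ivy gray
        Ivy→Gus: Gus is gray → back edge
Back edge closes the cycle Gus → Fay → Kai → Ivy → Gus; its vertices are {Fay, Gus, Ivy, Kai}.

Fay, Gus, Ivy, Kai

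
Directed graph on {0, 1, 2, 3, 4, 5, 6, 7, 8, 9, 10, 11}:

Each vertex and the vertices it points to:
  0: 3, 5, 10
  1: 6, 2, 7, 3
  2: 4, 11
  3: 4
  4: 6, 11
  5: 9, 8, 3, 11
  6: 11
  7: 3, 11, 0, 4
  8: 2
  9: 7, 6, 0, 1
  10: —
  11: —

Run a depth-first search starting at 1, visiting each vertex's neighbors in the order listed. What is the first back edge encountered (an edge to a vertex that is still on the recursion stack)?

DFS from 1 (visiting each vertex's neighbors in the order listed); mark gray on enter, black on exit:
1 gray
  6 gray
    11 gray
    11 black
  6 black
  2 gray
    4 gray
      4→6: 6 black — skip
      4→11: 11 black — skip
    4 black
    2→11: 11 black — skip
  2 black
  7 gray
    3 gray
      3→4: 4 black — skip
    3 black
    7→11: 11 black — skip
    0 gray
      0→3: 3 black — skip
      5 gray
        9 gray
          9→7: 7 is gray → back edge
First back edge: 9 → 7.

9→7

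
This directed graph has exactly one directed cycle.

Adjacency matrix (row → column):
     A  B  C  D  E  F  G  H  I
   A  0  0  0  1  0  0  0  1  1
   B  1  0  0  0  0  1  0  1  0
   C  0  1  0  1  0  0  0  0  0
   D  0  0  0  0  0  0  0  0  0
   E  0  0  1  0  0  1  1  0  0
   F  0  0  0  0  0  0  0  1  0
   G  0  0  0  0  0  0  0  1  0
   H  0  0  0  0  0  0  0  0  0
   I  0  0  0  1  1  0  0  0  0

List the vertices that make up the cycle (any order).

A, B, C, E, I

DFS with gray/black marking from I:
I gray
  E gray
    C gray
      D gray
      D black
      B gray
        H gray
        H black
        F gray
          F→H: H black — skip
        F black
        A gray
          A→D: D black — skip
          A→H: H black — skip
          A→I: I is gray → back edge
Back edge closes the cycle I → E → C → B → A → I; its vertices are {A, B, C, E, I}.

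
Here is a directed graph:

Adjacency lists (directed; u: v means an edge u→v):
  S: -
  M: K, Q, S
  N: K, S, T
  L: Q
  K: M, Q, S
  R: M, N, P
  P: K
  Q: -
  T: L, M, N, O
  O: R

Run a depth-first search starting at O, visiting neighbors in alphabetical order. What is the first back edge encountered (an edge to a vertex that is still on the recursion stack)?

K->M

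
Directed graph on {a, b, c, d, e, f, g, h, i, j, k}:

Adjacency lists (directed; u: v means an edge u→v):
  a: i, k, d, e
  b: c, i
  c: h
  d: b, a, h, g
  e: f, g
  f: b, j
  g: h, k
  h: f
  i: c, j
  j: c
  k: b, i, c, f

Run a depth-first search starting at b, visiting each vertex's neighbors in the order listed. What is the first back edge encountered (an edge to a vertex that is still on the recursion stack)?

DFS from b (visiting each vertex's neighbors in the order listed); mark gray on enter, black on exit:
b gray
  c gray
    h gray
      f gray
        f→b: b is gray → back edge
First back edge: f → b.

f->b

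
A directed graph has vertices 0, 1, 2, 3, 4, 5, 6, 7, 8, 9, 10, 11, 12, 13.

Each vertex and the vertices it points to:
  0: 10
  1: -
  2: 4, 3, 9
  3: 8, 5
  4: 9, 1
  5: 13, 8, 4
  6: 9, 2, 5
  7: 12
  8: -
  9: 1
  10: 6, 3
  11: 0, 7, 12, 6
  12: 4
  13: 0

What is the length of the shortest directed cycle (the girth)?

5

For each vertex v, BFS finds the shortest path from v back to v.
The shortest such closed walk is 0 → 10 → 6 → 5 → 13 → 0, length 5.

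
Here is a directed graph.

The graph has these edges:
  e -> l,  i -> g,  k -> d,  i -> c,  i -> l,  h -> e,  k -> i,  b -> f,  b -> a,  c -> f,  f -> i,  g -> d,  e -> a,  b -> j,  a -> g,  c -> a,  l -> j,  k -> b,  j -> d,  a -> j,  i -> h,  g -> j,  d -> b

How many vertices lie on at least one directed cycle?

A vertex is on a directed cycle iff it belongs to a strongly connected component of size ≥ 2 (or has a self-loop).
The vertices on cycles are {a, b, c, d, e, f, g, h, i, j, l} — 11 in total.

11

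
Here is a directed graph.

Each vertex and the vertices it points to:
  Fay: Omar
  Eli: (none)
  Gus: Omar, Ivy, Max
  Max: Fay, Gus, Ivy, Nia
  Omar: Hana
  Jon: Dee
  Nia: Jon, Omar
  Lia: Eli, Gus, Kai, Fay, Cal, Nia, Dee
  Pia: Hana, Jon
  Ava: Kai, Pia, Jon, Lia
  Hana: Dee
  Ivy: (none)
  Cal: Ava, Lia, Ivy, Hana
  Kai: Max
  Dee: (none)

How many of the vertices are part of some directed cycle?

5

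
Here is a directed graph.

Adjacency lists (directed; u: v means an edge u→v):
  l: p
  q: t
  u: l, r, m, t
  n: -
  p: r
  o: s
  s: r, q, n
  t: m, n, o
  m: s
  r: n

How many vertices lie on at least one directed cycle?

5

A vertex is on a directed cycle iff it belongs to a strongly connected component of size ≥ 2 (or has a self-loop).
The vertices on cycles are {m, o, q, s, t} — 5 in total.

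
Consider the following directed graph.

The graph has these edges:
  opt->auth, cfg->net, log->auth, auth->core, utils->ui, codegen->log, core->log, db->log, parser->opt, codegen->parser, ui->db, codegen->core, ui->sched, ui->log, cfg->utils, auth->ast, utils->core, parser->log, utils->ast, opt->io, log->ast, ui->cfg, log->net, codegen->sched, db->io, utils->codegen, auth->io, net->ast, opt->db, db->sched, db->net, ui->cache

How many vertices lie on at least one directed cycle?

6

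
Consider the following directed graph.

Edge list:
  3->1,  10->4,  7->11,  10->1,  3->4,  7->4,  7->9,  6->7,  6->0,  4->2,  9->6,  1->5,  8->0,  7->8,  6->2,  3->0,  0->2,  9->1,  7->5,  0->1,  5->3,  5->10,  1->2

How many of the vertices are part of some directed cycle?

8

A vertex is on a directed cycle iff it belongs to a strongly connected component of size ≥ 2 (or has a self-loop).
The vertices on cycles are {0, 1, 3, 5, 6, 7, 9, 10} — 8 in total.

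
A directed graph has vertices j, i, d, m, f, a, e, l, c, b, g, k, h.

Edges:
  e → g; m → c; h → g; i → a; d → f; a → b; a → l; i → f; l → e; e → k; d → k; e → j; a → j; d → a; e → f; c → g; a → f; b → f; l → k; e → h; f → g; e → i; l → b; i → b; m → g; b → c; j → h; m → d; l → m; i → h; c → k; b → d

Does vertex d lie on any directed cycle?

d is on a cycle iff d can reach itself via ≥1 edge.
d → a → b → d — yes.

Yes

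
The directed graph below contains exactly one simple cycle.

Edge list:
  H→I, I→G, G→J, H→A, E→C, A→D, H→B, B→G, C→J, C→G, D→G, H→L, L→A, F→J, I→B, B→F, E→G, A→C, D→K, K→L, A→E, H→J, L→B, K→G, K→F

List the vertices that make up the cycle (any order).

DFS with gray/black marking from L:
L gray
  A gray
    C gray
      J gray
      J black
      G gray
        G→J: J black — skip
      G black
    C black
    D gray
      K gray
        F gray
          F→J: J black — skip
        F black
        K→G: G black — skip
        K→L: L is gray → back edge
Back edge closes the cycle L → A → D → K → L; its vertices are {A, D, K, L}.

A, D, K, L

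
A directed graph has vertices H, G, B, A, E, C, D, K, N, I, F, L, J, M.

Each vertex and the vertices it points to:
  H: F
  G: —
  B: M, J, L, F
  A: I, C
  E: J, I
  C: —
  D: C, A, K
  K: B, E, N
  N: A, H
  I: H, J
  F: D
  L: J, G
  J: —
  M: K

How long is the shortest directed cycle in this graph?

3

For each vertex v, BFS finds the shortest path from v back to v.
The shortest such closed walk is K → B → M → K, length 3.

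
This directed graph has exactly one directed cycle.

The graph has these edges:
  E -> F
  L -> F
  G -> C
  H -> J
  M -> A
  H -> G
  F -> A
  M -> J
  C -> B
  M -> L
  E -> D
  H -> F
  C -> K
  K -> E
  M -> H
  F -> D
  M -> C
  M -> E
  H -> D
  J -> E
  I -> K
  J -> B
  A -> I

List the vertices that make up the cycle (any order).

DFS with gray/black marking from A:
A gray
  I gray
    K gray
      E gray
        F gray
          F→A: A is gray → back edge
Back edge closes the cycle A → I → K → E → F → A; its vertices are {A, E, F, I, K}.

A, E, F, I, K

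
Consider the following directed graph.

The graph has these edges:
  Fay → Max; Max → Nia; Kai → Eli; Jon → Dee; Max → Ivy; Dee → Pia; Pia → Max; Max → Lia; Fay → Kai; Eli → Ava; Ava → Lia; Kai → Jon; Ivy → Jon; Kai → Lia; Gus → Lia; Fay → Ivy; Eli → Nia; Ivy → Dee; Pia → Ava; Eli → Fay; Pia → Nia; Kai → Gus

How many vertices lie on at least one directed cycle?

A vertex is on a directed cycle iff it belongs to a strongly connected component of size ≥ 2 (or has a self-loop).
The vertices on cycles are {Dee, Eli, Fay, Ivy, Jon, Kai, Max, Pia} — 8 in total.

8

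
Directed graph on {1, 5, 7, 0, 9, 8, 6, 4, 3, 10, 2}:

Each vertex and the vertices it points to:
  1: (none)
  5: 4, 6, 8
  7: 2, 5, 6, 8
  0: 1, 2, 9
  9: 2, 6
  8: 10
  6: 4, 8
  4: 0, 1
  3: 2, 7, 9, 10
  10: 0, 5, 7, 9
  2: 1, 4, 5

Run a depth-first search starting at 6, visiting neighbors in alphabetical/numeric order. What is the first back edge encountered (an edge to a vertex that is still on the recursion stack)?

2→4

DFS from 6 (visiting neighbors in alphabetical/numeric order); mark gray on enter, black on exit:
6 gray
  4 gray
    0 gray
      1 gray
      1 black
      2 gray
        2→1: 1 black — skip
        2→4: 4 is gray → back edge
First back edge: 2 → 4.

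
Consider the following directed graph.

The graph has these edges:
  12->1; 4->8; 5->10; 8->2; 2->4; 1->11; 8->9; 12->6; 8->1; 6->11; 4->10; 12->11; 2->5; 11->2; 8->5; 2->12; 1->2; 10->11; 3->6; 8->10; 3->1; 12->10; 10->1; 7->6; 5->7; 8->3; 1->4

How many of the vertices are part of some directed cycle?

11

A vertex is on a directed cycle iff it belongs to a strongly connected component of size ≥ 2 (or has a self-loop).
The vertices on cycles are {1, 2, 3, 4, 5, 6, 7, 8, 10, 11, 12} — 11 in total.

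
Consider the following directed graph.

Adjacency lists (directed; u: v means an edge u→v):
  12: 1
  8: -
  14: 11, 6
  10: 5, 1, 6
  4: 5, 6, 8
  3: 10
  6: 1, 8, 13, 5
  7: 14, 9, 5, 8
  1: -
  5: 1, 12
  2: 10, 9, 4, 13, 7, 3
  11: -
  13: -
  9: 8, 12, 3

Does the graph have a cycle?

DFS with white/gray/black marking, starting from 5:
5 gray
  1 gray
  1 black
  12 gray
    12→1: 1 black — skip
  12 black
5 black
8 gray
8 black
14 gray
  11 gray
  11 black
  6 gray
    6→1: 1 black — skip
    6→8: 8 black — skip
    13 gray
    13 black
    6→5: 5 black — skip
  6 black
14 black
10 gray
  10→5: 5 black — skip
  10→1: 1 black — skip
  10→6: 6 black — skip
10 black
4 gray
  4→5: 5 black — skip
  4→6: 6 black — skip
  4→8: 8 black — skip
4 black
3 gray
  3→10: 10 black — skip
3 black
7 gray
  7→14: 14 black — skip
  9 gray
    9→8: 8 black — skip
    9→12: 12 black — skip
    9→3: 3 black — skip
  9 black
  7→5: 5 black — skip
  7→8: 8 black — skip
7 black
2 gray
  2→10: 10 black — skip
  2→9: 9 black — skip
  2→4: 4 black — skip
  2→13: 13 black — skip
  2→7: 7 black — skip
  2→3: 3 black — skip
2 black
Every edge goes to a white or black vertex — no back edge, so the graph is acyclic.

No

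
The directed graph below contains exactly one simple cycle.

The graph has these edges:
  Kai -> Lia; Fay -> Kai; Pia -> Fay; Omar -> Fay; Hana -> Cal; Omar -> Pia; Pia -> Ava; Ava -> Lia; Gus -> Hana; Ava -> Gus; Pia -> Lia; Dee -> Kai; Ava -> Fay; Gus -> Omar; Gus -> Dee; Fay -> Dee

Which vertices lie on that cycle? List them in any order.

DFS with gray/black marking from Gus:
Gus gray
  Omar gray
    Pia gray
      Ava gray
        Fay gray
          Dee gray
            Kai gray
              Lia gray
              Lia black
            Kai black
          Dee black
          Fay→Kai: Kai black — skip
        Fay black
        Ava→Lia: Lia black — skip
        Ava→Gus: Gus is gray → back edge
Back edge closes the cycle Gus → Omar → Pia → Ava → Gus; its vertices are {Ava, Gus, Pia, Omar}.

Ava, Gus, Pia, Omar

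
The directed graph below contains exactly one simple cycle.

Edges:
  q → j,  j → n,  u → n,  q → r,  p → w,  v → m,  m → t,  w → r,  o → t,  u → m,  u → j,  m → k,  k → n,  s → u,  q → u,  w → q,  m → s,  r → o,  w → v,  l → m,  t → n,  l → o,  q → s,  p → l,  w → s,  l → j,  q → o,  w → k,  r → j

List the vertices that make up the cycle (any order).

m, s, u

DFS with gray/black marking from s:
s gray
  u gray
    m gray
      t gray
        n gray
        n black
      t black
      m→s: s is gray → back edge
Back edge closes the cycle s → u → m → s; its vertices are {m, s, u}.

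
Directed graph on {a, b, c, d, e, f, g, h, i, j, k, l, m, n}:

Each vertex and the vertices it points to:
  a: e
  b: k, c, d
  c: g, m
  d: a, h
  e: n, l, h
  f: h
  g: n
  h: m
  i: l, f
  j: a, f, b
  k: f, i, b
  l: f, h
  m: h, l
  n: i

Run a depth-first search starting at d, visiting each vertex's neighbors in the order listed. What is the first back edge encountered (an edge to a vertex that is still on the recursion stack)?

DFS from d (visiting each vertex's neighbors in the order listed); mark gray on enter, black on exit:
d gray
  a gray
    e gray
      n gray
        i gray
          l gray
            f gray
              h gray
                m gray
                  m→h: h is gray → back edge
First back edge: m → h.

m->h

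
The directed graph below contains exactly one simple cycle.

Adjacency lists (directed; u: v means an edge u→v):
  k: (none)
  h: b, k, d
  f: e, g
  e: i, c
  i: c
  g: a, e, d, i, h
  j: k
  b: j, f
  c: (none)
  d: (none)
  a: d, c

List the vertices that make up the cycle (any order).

DFS with gray/black marking from b:
b gray
  j gray
    k gray
    k black
  j black
  f gray
    e gray
      i gray
        c gray
        c black
      i black
      e→c: c black — skip
    e black
    g gray
      a gray
        d gray
        d black
        a→c: c black — skip
      a black
      g→e: e black — skip
      g→d: d black — skip
      g→i: i black — skip
      h gray
        h→b: b is gray → back edge
Back edge closes the cycle b → f → g → h → b; its vertices are {b, f, g, h}.

b, f, g, h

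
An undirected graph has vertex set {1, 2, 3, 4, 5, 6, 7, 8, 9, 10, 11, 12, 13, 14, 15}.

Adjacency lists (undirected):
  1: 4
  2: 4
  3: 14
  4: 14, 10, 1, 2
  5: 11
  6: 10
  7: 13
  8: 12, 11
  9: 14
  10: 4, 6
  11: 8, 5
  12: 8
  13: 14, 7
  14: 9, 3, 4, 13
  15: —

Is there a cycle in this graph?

No

DFS, tracking each vertex's parent; an edge to a visited non-parent vertex closes a cycle.
Start from 10:
visit 10 (parent –)
  visit 4 (parent 10)
    visit 14 (parent 4)
      visit 9 (parent 14)
        9–14: parent, skip
      visit 3 (parent 14)
        3–14: parent, skip
      14–4: parent, skip
      visit 13 (parent 14)
        13–14: parent, skip
        visit 7 (parent 13)
          7–13: parent, skip
    4–10: parent, skip
    visit 1 (parent 4)
      1–4: parent, skip
    visit 2 (parent 4)
      2–4: parent, skip
  visit 6 (parent 10)
    6–10: parent, skip
visit 5 (parent –)
  visit 11 (parent 5)
    visit 8 (parent 11)
      visit 12 (parent 8)
        12–8: parent, skip
      8–11: parent, skip
    11–5: parent, skip
visit 15 (parent –)
No non-parent visited neighbor found — the graph is a forest.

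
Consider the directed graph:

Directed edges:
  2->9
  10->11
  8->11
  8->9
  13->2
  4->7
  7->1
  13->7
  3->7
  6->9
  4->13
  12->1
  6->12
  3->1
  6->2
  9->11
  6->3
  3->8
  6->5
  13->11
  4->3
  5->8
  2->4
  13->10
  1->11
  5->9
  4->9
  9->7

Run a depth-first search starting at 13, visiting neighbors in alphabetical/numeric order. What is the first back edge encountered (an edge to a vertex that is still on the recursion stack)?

DFS from 13 (visiting neighbors in alphabetical/numeric order); mark gray on enter, black on exit:
13 gray
  2 gray
    4 gray
      3 gray
        1 gray
          11 gray
          11 black
        1 black
        7 gray
          7→1: 1 black — skip
        7 black
        8 gray
          9 gray
            9→7: 7 black — skip
            9→11: 11 black — skip
          9 black
          8→11: 11 black — skip
        8 black
      3 black
      4→7: 7 black — skip
      4→9: 9 black — skip
      4→13: 13 is gray → back edge
First back edge: 4 → 13.

4→13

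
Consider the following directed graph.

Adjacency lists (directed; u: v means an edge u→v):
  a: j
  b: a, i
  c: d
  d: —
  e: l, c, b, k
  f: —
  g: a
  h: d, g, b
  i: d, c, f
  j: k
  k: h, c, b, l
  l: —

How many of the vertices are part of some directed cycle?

6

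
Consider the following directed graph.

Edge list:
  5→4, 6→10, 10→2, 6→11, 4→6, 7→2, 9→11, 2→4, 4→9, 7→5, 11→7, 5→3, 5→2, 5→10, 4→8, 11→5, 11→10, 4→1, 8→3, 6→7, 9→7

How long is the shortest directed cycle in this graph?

4

For each vertex v, BFS finds the shortest path from v back to v.
The shortest such closed walk is 5 → 4 → 9 → 11 → 5, length 4.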